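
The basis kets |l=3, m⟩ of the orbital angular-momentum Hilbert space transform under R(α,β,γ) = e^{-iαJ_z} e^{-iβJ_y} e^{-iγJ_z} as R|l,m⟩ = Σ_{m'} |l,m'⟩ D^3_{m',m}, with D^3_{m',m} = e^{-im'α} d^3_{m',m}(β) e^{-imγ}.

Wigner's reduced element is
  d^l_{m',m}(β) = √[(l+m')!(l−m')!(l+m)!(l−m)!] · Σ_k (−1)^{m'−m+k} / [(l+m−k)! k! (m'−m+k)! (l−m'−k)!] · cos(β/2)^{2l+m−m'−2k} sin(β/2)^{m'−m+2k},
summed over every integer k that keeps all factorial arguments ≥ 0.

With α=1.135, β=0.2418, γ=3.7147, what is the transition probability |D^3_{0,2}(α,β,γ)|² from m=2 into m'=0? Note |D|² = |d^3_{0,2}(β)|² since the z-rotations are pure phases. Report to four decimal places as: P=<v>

P=0.0058

First d^3_{0,2}(β=0.2418), then the phase factors e^{-i(0)α} and e^{-i(2)γ}:
Half-angle: c=0.992700, s=0.120606. N=√(6·6·120·1)=65.726707
The bounds max(0,m−m')=2 and min(l+m,l−m')=3 give 2 terms
  k=2: (−1)^0·65.7267/(12)·0.9927^4·0.1206^2 = +0.077369
  k=3: (−1)^1·65.7267/(12)·0.9927^2·0.1206^4 = -0.001142
d^3_{0,2}(0.2418) = +0.077369 -0.001142 = +0.076227
|D^3_{0,2}|² = |d^3_{0,2}(β)|² = (+0.076227)² = 0.005811 (the z-rotation phases have unit modulus)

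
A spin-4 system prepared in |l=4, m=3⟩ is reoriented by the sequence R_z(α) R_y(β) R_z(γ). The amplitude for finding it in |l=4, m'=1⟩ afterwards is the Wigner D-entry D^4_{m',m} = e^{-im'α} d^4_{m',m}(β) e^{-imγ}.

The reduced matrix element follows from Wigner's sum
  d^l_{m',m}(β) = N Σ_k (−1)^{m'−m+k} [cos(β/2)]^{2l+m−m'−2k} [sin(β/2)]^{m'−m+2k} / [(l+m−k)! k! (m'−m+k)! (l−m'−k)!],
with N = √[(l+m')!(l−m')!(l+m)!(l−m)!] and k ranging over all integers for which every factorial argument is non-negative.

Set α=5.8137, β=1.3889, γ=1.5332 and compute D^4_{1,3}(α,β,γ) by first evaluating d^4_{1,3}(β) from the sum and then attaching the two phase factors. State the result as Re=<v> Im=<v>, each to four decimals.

Re=0.0574 Im=-0.0872

Split into d^4_{1,3}(β=1.3889) × two z-phases.
Half-angle: c=0.768406, s=0.639963. N=√(120·6·5040·1)=1904.940944
Admissible k: 2..3 (factorial args all ≥0)
  k=2: (−1)^0·1904.9409/(240)·0.7684^6·0.6400^2 = +0.669150
  k=3: (−1)^1·1904.9409/(144)·0.7684^4·0.6400^4 = -0.773572
d^4_{1,3}(1.3889) = +0.669150 -0.773572 = -0.104422
D = (+0.891801+0.452427i)·(-0.104422)·(-0.112550+0.993646i) = +0.057424-0.087215i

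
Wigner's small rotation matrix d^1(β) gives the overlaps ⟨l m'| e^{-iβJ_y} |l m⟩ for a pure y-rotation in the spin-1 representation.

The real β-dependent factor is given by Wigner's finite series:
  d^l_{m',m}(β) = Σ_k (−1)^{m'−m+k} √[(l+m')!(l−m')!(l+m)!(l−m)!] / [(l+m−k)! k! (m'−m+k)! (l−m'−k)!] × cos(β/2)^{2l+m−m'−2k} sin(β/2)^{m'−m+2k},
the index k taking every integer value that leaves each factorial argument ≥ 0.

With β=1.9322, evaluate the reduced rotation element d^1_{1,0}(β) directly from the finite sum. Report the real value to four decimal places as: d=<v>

d=-0.6614

d^1_{1,0}(β=1.9322) via Wigner's sum:
With c≡cos(β/2)=0.568512 and s≡sin(β/2)=0.822675, N=[2·1·1·1]^{1/2}=1.414214
k: max(0,(0)−(1))=0 … min(1+(0),1−(1))=0
  k=0: (−1)^1·1.4142/(1)·0.5685^1·0.8227^1 = -0.661429
d^1_{1,0}(1.9322) = -0.661429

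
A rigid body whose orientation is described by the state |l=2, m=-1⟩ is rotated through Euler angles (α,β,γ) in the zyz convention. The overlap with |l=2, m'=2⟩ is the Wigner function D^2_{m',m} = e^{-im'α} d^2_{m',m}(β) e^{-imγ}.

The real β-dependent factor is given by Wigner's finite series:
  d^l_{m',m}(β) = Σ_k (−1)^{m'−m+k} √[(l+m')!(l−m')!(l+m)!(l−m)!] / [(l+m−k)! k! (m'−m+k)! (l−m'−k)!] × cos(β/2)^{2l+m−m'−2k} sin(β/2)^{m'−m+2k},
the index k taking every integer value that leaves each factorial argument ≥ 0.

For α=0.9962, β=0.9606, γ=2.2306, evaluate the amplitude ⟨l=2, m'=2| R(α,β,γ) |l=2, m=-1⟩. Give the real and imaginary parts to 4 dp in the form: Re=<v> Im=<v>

First d^2_{2,-1}(β=0.9606), then the phase factors e^{-i(2)α} and e^{-i(-1)γ}:
Half-angle: c=0.886856, s=0.462045. N=√(24·1·1·6)=12.000000
The bounds max(0,m−m')=0 and min(l+m,l−m')=0 give 1 term
  k=0: (−1)^3·12.0000/(6)·0.8869^1·0.4620^3 = -0.174959
d^2_{2,-1}(0.9606) = -0.174959
D = (-0.409224-0.912434i)·(-0.174959)·(-0.612962+0.790113i) = -0.170019-0.041282i

Re=-0.1700 Im=-0.0413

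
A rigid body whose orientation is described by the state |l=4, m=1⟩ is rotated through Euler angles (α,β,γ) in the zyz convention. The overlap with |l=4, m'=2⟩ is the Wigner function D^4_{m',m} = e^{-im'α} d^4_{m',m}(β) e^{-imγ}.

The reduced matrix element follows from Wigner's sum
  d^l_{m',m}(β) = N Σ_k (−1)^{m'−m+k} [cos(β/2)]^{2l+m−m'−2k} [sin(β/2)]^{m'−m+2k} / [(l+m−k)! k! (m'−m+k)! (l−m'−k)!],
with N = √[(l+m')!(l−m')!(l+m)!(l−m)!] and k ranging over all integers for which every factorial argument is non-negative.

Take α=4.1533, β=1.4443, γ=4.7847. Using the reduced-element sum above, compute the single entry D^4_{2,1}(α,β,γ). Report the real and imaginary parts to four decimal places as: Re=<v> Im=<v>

Split into d^4_{2,1}(β=1.4443) × two z-phases.
With c≡cos(β/2)=0.750386 and s≡sin(β/2)=0.661000, N=[720·2·120·6]^{1/2}=1018.233765
k: max(0,(1)−(2))=0 … min(4+(1),4−(2))=2
  k=0: (−1)^1·1018.2338/(240)·0.7504^7·0.6610^1 = -0.375692
  k=1: (−1)^2·1018.2338/(48)·0.7504^5·0.6610^3 = +1.457586
  k=2: (−1)^3·1018.2338/(72)·0.7504^3·0.6610^5 = -0.754007
d^4_{2,1}(1.4443) = -0.375692 +1.457586 -0.754007 = +0.327887
Phases: e^{-i·(2)·4.1533}=-0.437322-0.899305i, e^{-i·(1)·4.7847}=+0.072248+0.997387i ⇒ D=+0.283740-0.164321i

Re=0.2837 Im=-0.1643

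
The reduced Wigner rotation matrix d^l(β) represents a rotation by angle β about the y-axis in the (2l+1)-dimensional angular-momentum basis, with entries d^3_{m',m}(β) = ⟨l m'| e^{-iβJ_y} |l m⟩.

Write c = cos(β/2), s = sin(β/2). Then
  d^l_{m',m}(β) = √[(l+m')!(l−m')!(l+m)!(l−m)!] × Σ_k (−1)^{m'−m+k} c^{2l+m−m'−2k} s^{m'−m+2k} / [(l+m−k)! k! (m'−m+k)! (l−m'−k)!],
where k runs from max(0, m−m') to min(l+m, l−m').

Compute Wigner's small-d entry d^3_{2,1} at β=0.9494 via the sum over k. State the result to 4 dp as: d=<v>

d^3_{2,1}(β=0.9494) via Wigner's sum:
Half-angle: c=0.889430, s=0.457072. N=√(120·1·24·2)=75.894664
k∈{0,1} keeps every argument non-negative
  k=0: (−1)^1·75.8947/(24)·0.8894^5·0.4571^1 = -0.804531
  k=1: (−1)^2·75.8947/(12)·0.8894^3·0.4571^3 = +0.424931
d^3_{2,1}(0.9494) = -0.804531 +0.424931 = -0.379601

d=-0.3796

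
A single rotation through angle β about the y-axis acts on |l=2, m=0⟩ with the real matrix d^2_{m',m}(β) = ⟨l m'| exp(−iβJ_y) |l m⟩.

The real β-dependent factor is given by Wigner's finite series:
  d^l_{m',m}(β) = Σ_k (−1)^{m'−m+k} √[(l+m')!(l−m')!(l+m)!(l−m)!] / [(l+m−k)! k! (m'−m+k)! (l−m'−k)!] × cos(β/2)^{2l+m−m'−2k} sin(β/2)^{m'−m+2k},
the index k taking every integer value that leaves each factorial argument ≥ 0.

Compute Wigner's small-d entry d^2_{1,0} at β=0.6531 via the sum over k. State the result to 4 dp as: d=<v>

d^2_{1,0}(β=0.6531) via Wigner's sum:
With c≡cos(β/2)=0.947155 and s≡sin(β/2)=0.320777, N=[6·1·2·2]^{1/2}=4.898979
k∈{0,1} keeps every argument non-negative
  k=0: (−1)^1·4.8990/(2)·0.9472^3·0.3208^1 = -0.667639
  k=1: (−1)^2·4.8990/(2)·0.9472^1·0.3208^3 = +0.076579
d^2_{1,0}(0.6531) = -0.667639 +0.076579 = -0.591061

d=-0.5911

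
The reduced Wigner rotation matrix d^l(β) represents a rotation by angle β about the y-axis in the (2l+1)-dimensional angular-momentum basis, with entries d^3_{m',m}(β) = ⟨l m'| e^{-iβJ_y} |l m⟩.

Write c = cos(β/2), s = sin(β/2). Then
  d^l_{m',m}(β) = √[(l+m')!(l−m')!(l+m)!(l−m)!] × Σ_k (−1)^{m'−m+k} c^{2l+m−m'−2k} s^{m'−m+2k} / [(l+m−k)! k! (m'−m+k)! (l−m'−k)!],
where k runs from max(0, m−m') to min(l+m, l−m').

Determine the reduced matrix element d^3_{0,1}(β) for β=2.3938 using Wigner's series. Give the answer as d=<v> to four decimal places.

d^3_{0,1}(β=2.3938) via Wigner's sum:
Half-angle: c=0.365245, s=0.930911. N=√(6·6·24·2)=41.569219
k: max(0,(1)−(0))=1 … min(3+(1),3−(0))=3
  k=1: (−1)^0·41.5692/(12)·0.3652^5·0.9309^1 = +0.020961
  k=2: (−1)^1·41.5692/(4)·0.3652^3·0.9309^3 = -0.408499
  k=3: (−1)^2·41.5692/(12)·0.3652^1·0.9309^5 = +0.884539
d^3_{0,1}(2.3938) = +0.020961 -0.408499 +0.884539 = +0.497001

d=0.4970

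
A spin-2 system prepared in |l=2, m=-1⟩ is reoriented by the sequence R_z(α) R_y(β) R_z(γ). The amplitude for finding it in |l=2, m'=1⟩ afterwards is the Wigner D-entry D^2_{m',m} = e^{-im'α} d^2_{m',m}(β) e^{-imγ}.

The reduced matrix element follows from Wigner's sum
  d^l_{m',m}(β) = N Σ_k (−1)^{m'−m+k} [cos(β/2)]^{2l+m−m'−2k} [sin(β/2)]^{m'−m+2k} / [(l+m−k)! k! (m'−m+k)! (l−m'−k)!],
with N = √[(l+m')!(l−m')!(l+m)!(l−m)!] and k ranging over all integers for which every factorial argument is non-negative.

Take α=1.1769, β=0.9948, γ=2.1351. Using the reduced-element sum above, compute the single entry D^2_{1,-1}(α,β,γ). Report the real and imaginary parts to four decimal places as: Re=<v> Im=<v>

Re=0.2735 Im=0.3892

First d^2_{1,-1}(β=0.9948), then the phase factors e^{-i(1)α} and e^{-i(-1)γ}:
c=cos(0.9948/2)=0.878826, s=sin(0.9948/2)=0.477142; N=√[6·1·1·6]=6.000000
k: max(0,(-1)−(1))=0 … min(2+(-1),2−(1))=1
  k=0: (−1)^2·6.0000/(2)·0.8788^2·0.4771^2 = +0.527500
  k=1: (−1)^3·6.0000/(6)·0.8788^0·0.4771^4 = -0.051831
d^2_{1,-1}(0.9948) = +0.527500 -0.051831 = +0.475669
Attach z-rotation phases: D = e^{-i(1)(1.1769)}·(+0.475669)·e^{-i(-1)(2.1351)} = +0.273507+0.389173i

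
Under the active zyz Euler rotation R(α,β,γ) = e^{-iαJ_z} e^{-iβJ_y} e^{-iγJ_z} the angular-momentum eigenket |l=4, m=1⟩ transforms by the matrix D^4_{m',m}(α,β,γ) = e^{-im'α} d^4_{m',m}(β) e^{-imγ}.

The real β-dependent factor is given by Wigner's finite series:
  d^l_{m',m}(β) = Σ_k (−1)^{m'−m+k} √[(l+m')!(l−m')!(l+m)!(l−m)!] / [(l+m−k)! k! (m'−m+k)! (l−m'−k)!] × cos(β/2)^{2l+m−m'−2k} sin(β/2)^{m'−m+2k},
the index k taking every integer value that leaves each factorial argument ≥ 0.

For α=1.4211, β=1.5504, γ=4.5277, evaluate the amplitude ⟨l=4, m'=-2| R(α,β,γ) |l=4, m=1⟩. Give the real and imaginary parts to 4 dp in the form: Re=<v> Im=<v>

Re=0.0169 Im=0.1464

Split into d^4_{-2,1}(β=1.5504) × two z-phases.
c=cos(1.5504/2)=0.714281, s=sin(1.5504/2)=0.699859; N=√[2·720·120·6]=1018.233765
Admissible k: 3..5 (factorial args all ≥0)
  k=3: (−1)^0·1018.2338/(72)·0.7143^5·0.6999^3 = +0.901348
  k=4: (−1)^1·1018.2338/(48)·0.7143^3·0.6999^5 = -1.297975
  k=5: (−1)^2·1018.2338/(240)·0.7143^1·0.6999^7 = +0.249218
d^4_{-2,1}(1.5504) = +0.901348 -1.297975 +0.249218 = -0.147410
D = (-0.955516+0.294940i)·(-0.147410)·(-0.183641+0.982993i) = +0.016871+0.146441i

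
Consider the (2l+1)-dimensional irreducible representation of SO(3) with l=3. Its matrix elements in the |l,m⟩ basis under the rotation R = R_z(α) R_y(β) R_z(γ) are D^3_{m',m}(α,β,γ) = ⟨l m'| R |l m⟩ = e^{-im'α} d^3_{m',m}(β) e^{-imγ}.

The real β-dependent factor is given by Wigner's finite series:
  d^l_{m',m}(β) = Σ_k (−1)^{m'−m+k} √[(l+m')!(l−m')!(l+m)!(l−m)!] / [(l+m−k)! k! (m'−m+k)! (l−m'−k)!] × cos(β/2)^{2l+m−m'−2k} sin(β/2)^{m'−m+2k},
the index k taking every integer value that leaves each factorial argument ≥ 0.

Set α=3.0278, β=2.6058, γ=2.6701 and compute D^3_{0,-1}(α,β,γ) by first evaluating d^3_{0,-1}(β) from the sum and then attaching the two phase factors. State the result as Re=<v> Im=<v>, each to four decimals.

D^3_{0,-1}(3.0278,2.6058,2.6701) = e^{-i·0·3.0278}·d^3_{0,-1}(2.6058)·e^{-i·-1·2.6701}. Compute d first:
Half-angle: c=0.264703, s=0.964330. N=√(6·6·2·24)=41.569219
The bounds max(0,m−m')=0 and min(l+m,l−m')=2 give 3 terms
  k=0: (−1)^1·41.5692/(12)·0.2647^5·0.9643^1 = -0.004341
  k=1: (−1)^2·41.5692/(4)·0.2647^3·0.9643^3 = +0.172849
  k=2: (−1)^3·41.5692/(12)·0.2647^1·0.9643^5 = -0.764677
d^3_{0,-1}(2.6058) = -0.004341 +0.172849 -0.764677 = -0.596169
D = (+1.000000+0.000000i)·(-0.596169)·(-0.890891+0.454217i) = +0.531122-0.270790i

Re=0.5311 Im=-0.2708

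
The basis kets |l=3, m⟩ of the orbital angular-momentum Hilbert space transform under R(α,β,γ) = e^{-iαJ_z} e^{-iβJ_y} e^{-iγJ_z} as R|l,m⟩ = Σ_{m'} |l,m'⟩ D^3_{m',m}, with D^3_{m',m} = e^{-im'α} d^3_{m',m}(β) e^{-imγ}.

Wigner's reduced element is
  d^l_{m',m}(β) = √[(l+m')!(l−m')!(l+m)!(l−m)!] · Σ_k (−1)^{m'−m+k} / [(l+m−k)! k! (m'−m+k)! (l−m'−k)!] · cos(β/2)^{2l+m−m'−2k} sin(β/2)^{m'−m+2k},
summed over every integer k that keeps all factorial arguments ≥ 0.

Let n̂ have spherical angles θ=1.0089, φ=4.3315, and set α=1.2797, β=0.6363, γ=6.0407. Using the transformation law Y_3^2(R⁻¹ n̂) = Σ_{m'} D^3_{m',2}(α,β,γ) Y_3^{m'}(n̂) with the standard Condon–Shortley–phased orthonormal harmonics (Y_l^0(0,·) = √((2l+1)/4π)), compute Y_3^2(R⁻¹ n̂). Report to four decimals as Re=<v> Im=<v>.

Need the full column D^3_{m',2} for m'=−3..3 at α=1.2797, β=0.6363, γ=6.0407.
cos(β/2)=0.949816, sin(β/2)=0.312810
d^3_{-3,2}: single k=5 term ⇒ +0.006968;  D = -0.002638-0.006449i
d^3_{-2,2}: k∈[4..5] ⇒ +0.043189 -0.000937 = +0.042252;  D = -0.042052+0.004101i
d^3_{-1,2}: k∈[3..4] ⇒ +0.165878 -0.008996 = +0.156883;  D = -0.030225+0.153943i
d^3_{0,2}: k∈[2..3] ⇒ +0.436193 -0.047311 = +0.388883;  D = +0.344040+0.181290i
d^3_{1,2}: k∈[1..2] ⇒ +0.764676 -0.165878 = +0.598797;  D = +0.419444-0.427346i
d^3_{2,2}: k∈[0..1] ⇒ +0.734237 -0.398188 = +0.336049;  D = -0.162181-0.294323i
d^3_{3,2}: single k=0 term ⇒ -0.592315;  D = +0.578988-0.124943i
Y_3^{m'}(θ=1.0089,φ=4.3315) and Σ D·Y over m':
  (-0.0026-0.0064i)·(+0.2300-0.1050i)  (-0.0421+0.0041i)·(-0.2822-0.2691i)  (-0.0302+0.1539i)·(-0.0426+0.1065i)  (+0.3440+0.1813i)·(-0.3143+0.0000i)  (+0.4194-0.4273i)·(+0.0426+0.1065i)  (-0.1622-0.2943i)·(-0.2822+0.2691i)  (+0.5790-0.1249i)·(-0.2300-0.1050i)
Y_3^2(R⁻¹ n̂) = -0.069482-0.024006i

Re=-0.0695 Im=-0.0240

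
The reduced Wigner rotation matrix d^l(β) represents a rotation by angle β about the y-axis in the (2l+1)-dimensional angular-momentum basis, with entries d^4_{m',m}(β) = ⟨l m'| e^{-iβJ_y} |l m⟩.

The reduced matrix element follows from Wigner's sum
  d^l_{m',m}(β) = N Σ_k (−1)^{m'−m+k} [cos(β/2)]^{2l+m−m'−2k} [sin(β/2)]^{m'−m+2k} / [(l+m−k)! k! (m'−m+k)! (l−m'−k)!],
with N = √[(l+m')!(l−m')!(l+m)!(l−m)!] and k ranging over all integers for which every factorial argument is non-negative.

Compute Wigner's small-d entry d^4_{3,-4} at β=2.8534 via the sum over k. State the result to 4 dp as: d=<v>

d=-0.3776

d^4_{3,-4}(β=2.8534) via Wigner's sum:
With c≡cos(β/2)=0.143598 and s≡sin(β/2)=0.989636, N=[5040·1·1·40320]^{1/2}=14255.272709
k∈{0} keeps every argument non-negative
  k=0: (−1)^7·14255.2727/(5040)·0.1436^1·0.9896^7 = -0.377592
d^4_{3,-4}(2.8534) = -0.377592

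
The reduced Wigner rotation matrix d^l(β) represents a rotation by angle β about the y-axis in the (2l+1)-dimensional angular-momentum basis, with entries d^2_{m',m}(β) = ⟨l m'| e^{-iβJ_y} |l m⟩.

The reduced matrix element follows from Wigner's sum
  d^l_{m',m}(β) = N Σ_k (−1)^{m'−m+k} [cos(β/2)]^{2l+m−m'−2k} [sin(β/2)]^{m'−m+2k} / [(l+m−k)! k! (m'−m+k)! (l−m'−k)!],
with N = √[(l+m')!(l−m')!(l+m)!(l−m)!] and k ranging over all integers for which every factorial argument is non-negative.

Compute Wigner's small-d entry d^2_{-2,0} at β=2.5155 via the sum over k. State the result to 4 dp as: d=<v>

d=0.2103

d^2_{-2,0}(β=2.5155) via Wigner's sum:
c=cos(2.5155/2)=0.307958, s=sin(2.5155/2)=0.951400; N=√[1·24·2·2]=9.797959
Admissible k: 2..2 (factorial args all ≥0)
  k=2: (−1)^0·9.7980/(4)·0.3080^2·0.9514^2 = +0.210274
d^2_{-2,0}(2.5155) = +0.210274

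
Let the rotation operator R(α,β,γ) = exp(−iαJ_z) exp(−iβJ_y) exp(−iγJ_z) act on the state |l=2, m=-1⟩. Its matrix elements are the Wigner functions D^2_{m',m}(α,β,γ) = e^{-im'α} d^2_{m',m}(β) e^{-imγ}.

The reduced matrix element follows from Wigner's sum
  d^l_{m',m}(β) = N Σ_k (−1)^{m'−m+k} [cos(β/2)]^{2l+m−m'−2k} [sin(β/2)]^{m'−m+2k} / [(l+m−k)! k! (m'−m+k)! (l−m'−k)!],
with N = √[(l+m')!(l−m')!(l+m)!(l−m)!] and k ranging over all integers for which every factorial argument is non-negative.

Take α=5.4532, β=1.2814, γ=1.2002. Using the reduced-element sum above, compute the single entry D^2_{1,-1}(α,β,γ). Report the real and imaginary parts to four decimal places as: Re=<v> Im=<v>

Re=-0.2489 Im=0.5031

D^2_{1,-1}(5.4532,1.2814,1.2002) = e^{-i·1·5.4532}·d^2_{1,-1}(1.2814)·e^{-i·-1·1.2002}. Compute d first:
Half-angle: c=0.801678, s=0.597757. N=√(6·1·1·6)=6.000000
k: max(0,(-1)−(1))=0 … min(2+(-1),2−(1))=1
  k=0: (−1)^2·6.0000/(2)·0.8017^2·0.5978^2 = +0.688921
  k=1: (−1)^3·6.0000/(6)·0.8017^0·0.5978^4 = -0.127673
d^2_{1,-1}(1.2814) = +0.688921 -0.127673 = +0.561249
Phases: e^{-i·(1)·5.4532}=+0.674887+0.737921i, e^{-i·(-1)·1.2002}=+0.362171+0.932112i ⇒ D=-0.248858+0.503060i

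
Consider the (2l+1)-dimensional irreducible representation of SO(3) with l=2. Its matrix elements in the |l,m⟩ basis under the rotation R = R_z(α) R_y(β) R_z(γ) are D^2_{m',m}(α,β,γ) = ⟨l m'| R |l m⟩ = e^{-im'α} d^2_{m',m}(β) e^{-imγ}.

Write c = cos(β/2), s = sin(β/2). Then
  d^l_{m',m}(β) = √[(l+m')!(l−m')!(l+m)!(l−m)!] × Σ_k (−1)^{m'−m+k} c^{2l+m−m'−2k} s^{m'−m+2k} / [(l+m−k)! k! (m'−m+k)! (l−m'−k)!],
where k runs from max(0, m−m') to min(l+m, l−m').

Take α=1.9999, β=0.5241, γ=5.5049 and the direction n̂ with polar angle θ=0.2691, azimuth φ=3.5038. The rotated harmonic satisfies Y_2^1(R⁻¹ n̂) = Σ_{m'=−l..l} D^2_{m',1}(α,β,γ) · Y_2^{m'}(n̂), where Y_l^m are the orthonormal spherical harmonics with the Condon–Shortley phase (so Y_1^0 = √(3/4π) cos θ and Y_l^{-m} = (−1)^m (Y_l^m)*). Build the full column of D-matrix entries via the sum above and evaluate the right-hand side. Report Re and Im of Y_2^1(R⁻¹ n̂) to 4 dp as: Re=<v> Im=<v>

Need the full column D^2_{m',1} for m'=−2..2 at α=1.9999, β=0.5241, γ=5.5049.
cos(β/2)=0.965861, sin(β/2)=0.259061
d^2_{-2,1}: single k=3 term ⇒ +0.033585;  D = +0.002205-0.033513i
d^2_{-1,1}: k∈[2..3] ⇒ +0.187826 -0.004504 = +0.183322;  D = -0.171349+0.065164i
d^2_{0,1}: k∈[1..2] ⇒ +0.571770 -0.041134 = +0.530637;  D = +0.377876+0.372539i
d^2_{1,1}: k∈[0..1] ⇒ +0.870279 -0.187826 = +0.682453;  D = +0.233487-0.641269i
d^2_{2,1}: single k=0 term ⇒ -0.466849;  D = +0.465358-0.037272i
Y_2^{m'}(θ=0.2691,φ=3.5038) and Σ D·Y over m':
  (+0.0022-0.0335i)·(+0.0204-0.0181i)  (-0.1713+0.0652i)·(-0.1852+0.0702i)  (+0.3779+0.3725i)·(+0.5639+0.0000i)  (+0.2335-0.6413i)·(+0.1852+0.0702i)  (+0.4654-0.0373i)·(+0.0204+0.0181i)
Y_2^1(R⁻¹ n̂) = +0.338090+0.090570i

Re=0.3381 Im=0.0906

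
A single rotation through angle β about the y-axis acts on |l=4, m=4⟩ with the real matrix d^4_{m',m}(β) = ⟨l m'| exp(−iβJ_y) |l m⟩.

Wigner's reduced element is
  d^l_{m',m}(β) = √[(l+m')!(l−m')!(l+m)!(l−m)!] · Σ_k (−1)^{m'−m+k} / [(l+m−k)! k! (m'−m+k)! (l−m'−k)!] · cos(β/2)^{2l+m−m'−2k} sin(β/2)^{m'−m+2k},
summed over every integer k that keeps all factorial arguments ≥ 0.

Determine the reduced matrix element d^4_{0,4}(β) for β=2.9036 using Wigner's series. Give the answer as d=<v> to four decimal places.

d^4_{0,4}(β=2.9036) via Wigner's sum:
c=cos(2.9036/2)=0.118716, s=sin(2.9036/2)=0.992928; N=√[24·24·40320·1]=4819.161753
k∈{4} keeps every argument non-negative
  k=4: (−1)^0·4819.1618/(576)·0.1187^4·0.9929^4 = +0.001615
d^4_{0,4}(2.9036) = +0.001615

d=0.0016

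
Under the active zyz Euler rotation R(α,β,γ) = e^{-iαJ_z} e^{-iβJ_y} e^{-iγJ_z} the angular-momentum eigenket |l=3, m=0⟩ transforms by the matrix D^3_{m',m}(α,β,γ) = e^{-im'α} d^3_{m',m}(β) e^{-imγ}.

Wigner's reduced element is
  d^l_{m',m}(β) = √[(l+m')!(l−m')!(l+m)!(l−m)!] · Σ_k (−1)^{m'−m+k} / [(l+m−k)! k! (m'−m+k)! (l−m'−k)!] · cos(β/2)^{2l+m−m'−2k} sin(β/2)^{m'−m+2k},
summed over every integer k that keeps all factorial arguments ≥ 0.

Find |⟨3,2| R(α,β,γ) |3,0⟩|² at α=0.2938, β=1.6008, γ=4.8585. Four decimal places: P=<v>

First d^3_{2,0}(β=1.6008), then the phase factors e^{-i(2)α} and e^{-i(0)γ}:
Half-angle: c=0.696420, s=0.717635. N=√(120·1·6·6)=65.726707
The bounds max(0,m−m')=0 and min(l+m,l−m')=1 give 2 terms
  k=0: (−1)^2·65.7267/(12)·0.6964^4·0.7176^2 = +0.663516
  k=1: (−1)^3·65.7267/(12)·0.6964^2·0.7176^4 = -0.704558
d^3_{2,0}(1.6008) = +0.663516 -0.704558 = -0.041041
|D^3_{2,0}|² = |d^3_{2,0}(β)|² = (-0.041041)² = 0.001684 (the z-rotation phases have unit modulus)

P=0.0017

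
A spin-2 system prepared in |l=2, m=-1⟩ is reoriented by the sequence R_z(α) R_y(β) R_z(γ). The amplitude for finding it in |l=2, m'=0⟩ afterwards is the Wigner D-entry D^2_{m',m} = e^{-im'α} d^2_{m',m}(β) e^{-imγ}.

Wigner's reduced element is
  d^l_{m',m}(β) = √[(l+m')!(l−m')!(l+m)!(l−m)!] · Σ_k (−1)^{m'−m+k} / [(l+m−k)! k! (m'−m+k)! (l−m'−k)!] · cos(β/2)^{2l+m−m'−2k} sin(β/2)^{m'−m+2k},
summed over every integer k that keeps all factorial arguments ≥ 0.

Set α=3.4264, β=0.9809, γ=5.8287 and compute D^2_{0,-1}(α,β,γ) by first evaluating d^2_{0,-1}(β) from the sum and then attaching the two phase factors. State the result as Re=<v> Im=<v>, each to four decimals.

Re=-0.5087 Im=0.2485

D^2_{0,-1}(3.4264,0.9809,5.8287) = e^{-i·0·3.4264}·d^2_{0,-1}(0.9809)·e^{-i·-1·5.8287}. Compute d first:
With c≡cos(β/2)=0.882121 and s≡sin(β/2)=0.471023, N=[2·2·1·6]^{1/2}=4.898979
k∈{0,1} keeps every argument non-negative
  k=0: (−1)^1·4.8990/(2)·0.8821^3·0.4710^1 = -0.791958
  k=1: (−1)^2·4.8990/(2)·0.8821^1·0.4710^3 = +0.225803
d^2_{0,-1}(0.9809) = -0.791958 +0.225803 = -0.566155
Attach z-rotation phases: D = e^{-i(0)(3.4264)}·(-0.566155)·e^{-i(-1)(5.8287)} = -0.508683+0.248542i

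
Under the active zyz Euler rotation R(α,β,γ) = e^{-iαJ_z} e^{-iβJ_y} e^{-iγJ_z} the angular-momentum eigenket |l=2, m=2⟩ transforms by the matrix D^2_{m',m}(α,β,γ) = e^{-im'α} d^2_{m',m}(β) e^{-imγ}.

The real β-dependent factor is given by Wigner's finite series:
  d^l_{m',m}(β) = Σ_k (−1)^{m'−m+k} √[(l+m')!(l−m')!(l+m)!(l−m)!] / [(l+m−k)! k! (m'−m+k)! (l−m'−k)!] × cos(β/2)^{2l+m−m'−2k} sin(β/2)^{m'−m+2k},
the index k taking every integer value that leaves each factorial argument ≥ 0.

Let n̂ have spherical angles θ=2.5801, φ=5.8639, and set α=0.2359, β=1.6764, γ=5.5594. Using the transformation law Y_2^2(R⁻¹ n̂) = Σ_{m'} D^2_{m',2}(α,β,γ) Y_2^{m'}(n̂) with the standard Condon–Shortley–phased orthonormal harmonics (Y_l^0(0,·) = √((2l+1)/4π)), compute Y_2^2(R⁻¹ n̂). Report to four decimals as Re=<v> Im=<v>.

Re=0.2235 Im=0.1787

Need the full column D^2_{m',2} for m'=−2..2 at α=0.2359, β=1.6764, γ=5.5594.
cos(β/2)=0.668802, sin(β/2)=0.743440
d^2_{-2,2}: single k=4 term ⇒ +0.305481;  D = -0.104340+0.287110i
d^2_{-1,2}: single k=3 term ⇒ +0.549625;  D = -0.061798+0.546140i
d^2_{0,2}: single k=2 term ⇒ +0.605569;  D = +0.074433+0.600977i
d^2_{1,2}: single k=1 term ⇒ +0.444804;  D = +0.156329+0.416428i
d^2_{2,2}: single k=0 term ⇒ +0.200074;  D = +0.112147+0.165688i
Y_2^{m'}(θ=2.5801,φ=5.8639) and Σ D·Y over m':
  (-0.1043+0.2871i)·(+0.0732+0.0814i)  (-0.0618+0.5461i)·(-0.3180-0.1417i)  (+0.0744+0.6010i)·(+0.3625+0.0000i)  (+0.1563+0.4164i)·(+0.3180-0.1417i)  (+0.1121+0.1657i)·(+0.0732-0.0814i)
Y_2^2(R⁻¹ n̂) = +0.223481+0.178745i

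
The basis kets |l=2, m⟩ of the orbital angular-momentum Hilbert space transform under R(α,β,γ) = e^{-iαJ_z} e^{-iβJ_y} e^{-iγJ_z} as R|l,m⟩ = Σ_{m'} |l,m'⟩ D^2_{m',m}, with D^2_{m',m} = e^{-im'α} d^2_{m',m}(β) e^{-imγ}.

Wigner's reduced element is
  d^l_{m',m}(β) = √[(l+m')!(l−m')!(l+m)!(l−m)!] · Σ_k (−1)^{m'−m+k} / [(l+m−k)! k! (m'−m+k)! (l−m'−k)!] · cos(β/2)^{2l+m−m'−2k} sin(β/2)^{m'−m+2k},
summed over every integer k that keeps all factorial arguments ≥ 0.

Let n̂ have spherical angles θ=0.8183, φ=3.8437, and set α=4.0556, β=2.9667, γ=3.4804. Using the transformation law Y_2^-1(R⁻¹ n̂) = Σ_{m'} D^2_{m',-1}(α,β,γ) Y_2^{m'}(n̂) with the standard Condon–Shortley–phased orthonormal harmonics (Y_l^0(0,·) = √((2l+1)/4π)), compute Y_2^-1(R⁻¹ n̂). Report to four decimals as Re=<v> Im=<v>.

Need the full column D^2_{m',-1} for m'=−2..2 at α=4.0556, β=2.9667, γ=3.4804.
cos(β/2)=0.087335, sin(β/2)=0.996179
d^2_{-2,-1}: single k=1 term ⇒ +0.001327;  D = +0.000745-0.001098i
d^2_{-1,-1}: k∈[0..1] ⇒ +0.000058 -0.022708 = -0.022649;  D = -0.007081-0.021514i
d^2_{0,-1}: k∈[0..1] ⇒ -0.001625 +0.211483 = +0.209858;  D = -0.197928-0.069749i
d^2_{1,-1}: k∈[0..1] ⇒ +0.022708 -0.984803 = -0.962096;  D = -0.807279+0.523383i
d^2_{2,-1}: single k=0 term ⇒ -0.172675;  D = +0.014073-0.172101i
Y_2^{m'}(θ=0.8183,φ=3.8437) and Σ D·Y over m':
  (+0.0007-0.0011i)·(+0.0341-0.2030i)  (-0.0071-0.0215i)·(-0.2943+0.2489i)  (-0.1979-0.0697i)·(+0.1266+0.0000i)  (-0.8073+0.5234i)·(+0.2943+0.2489i)  (+0.0141-0.1721i)·(+0.0341+0.2030i)
Y_2^-1(R⁻¹ n̂) = -0.350245-0.054402i

Re=-0.3502 Im=-0.0544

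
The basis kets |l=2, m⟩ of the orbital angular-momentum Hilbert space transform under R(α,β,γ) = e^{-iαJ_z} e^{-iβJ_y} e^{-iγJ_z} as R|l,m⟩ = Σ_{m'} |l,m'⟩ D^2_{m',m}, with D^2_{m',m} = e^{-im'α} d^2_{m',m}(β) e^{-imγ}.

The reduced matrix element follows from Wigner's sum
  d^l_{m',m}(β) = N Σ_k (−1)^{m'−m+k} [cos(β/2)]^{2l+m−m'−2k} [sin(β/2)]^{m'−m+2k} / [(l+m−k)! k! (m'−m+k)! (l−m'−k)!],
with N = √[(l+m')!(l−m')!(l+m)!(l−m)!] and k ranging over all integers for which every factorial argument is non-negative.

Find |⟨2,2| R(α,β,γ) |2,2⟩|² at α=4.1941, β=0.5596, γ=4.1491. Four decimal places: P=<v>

D^2_{2,2}(4.1941,0.5596,4.1491) = e^{-i·2·4.1941}·d^2_{2,2}(0.5596)·e^{-i·2·4.1491}. Compute d first:
Half-angle: c=0.961111, s=0.276163. N=√(24·1·24·1)=24.000000
k∈{0} keeps every argument non-negative
  k=0: (−1)^0·24.0000/(24)·0.9611^4·0.2762^0 = +0.853284
d^2_{2,2}(0.5596) = +0.853284
|D^2_{2,2}|² = |d^2_{2,2}(β)|² = (+0.853284)² = 0.728094 (the z-rotation phases have unit modulus)

P=0.7281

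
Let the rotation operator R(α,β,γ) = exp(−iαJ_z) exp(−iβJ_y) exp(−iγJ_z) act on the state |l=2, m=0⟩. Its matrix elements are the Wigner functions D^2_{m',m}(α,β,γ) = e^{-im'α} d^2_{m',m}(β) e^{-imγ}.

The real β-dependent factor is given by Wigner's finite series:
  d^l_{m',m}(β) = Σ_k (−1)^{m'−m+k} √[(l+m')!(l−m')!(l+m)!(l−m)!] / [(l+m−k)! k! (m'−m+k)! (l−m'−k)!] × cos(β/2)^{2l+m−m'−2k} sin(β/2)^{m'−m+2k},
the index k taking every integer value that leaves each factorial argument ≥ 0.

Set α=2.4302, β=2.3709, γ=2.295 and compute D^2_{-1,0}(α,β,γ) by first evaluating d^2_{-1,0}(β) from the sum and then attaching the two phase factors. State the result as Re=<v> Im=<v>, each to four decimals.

Re=0.4636 Im=-0.3996

First d^2_{-1,0}(β=2.3709), then the phase factors e^{-i(-1)α} and e^{-i(0)γ}:
Half-angle: c=0.375880, s=0.926668. N=√(1·6·2·2)=4.898979
k∈{1,2} keeps every argument non-negative
  k=1: (−1)^0·4.8990/(2)·0.3759^3·0.9267^1 = +0.120545
  k=2: (−1)^1·4.8990/(2)·0.3759^1·0.9267^3 = -0.732652
d^2_{-1,0}(2.3709) = +0.120545 -0.732652 = -0.612108
Phases: e^{-i·(-1)·2.4302}=-0.757453+0.652889i, e^{-i·(0)·2.295}=+1.000000+0.000000i ⇒ D=+0.463643-0.399638i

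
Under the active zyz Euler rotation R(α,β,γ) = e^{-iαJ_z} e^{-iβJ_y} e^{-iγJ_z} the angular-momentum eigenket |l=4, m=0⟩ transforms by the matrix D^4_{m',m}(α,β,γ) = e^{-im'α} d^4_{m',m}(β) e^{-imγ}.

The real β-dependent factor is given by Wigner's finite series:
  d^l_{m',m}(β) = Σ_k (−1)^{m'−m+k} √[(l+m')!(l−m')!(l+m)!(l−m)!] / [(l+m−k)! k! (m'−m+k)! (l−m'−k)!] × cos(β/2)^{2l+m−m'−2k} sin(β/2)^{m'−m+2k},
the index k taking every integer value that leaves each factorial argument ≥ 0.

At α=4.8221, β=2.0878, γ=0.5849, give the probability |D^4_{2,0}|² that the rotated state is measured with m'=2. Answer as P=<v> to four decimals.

P=0.0450

D^4_{2,0}(4.8221,2.0878,0.5849) = e^{-i·2·4.8221}·d^4_{2,0}(2.0878)·e^{-i·0·0.5849}. Compute d first:
Half-angle: c=0.502853, s=0.864372. N=√(720·2·24·24)=910.735966
Admissible k: 0..2 (factorial args all ≥0)
  k=0: (−1)^2·910.7360/(96)·0.5029^6·0.8644^2 = +0.114596
  k=1: (−1)^3·910.7360/(36)·0.5029^4·0.8644^4 = -0.902936
  k=2: (−1)^4·910.7360/(96)·0.5029^2·0.8644^6 = +1.000477
d^4_{2,0}(2.0878) = +0.114596 -0.902936 +1.000477 = +0.212137
|D^4_{2,0}|² = |d^4_{2,0}(β)|² = (+0.212137)² = 0.045002 (the z-rotation phases have unit modulus)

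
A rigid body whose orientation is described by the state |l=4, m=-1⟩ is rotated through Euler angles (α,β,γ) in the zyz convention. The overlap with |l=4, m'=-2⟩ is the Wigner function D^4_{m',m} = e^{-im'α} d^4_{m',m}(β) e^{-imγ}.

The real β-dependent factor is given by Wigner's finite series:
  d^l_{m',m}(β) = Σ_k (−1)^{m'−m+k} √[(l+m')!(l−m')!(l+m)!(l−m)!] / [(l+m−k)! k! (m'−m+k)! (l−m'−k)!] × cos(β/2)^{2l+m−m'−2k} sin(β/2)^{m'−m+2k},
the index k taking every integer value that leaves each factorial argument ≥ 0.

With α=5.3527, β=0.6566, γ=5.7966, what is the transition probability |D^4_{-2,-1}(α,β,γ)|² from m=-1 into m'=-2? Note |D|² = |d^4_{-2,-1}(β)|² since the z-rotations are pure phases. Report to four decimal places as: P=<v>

P=0.1874

First d^4_{-2,-1}(β=0.6566), then the phase factors e^{-i(-2)α} and e^{-i(-1)γ}:
With c≡cos(β/2)=0.946592 and s≡sin(β/2)=0.322434, N=[2·720·6·120]^{1/2}=1018.233765
k∈{1,2,3} keeps every argument non-negative
  k=1: (−1)^0·1018.2338/(240)·0.9466^7·0.3224^1 = +0.931573
  k=2: (−1)^1·1018.2338/(48)·0.9466^5·0.3224^3 = -0.540435
  k=3: (−1)^2·1018.2338/(72)·0.9466^3·0.3224^5 = +0.041803
d^4_{-2,-1}(0.6566) = +0.931573 -0.540435 +0.041803 = +0.432941
|D^4_{-2,-1}|² = |d^4_{-2,-1}(β)|² = (+0.432941)² = 0.187438 (the z-rotation phases have unit modulus)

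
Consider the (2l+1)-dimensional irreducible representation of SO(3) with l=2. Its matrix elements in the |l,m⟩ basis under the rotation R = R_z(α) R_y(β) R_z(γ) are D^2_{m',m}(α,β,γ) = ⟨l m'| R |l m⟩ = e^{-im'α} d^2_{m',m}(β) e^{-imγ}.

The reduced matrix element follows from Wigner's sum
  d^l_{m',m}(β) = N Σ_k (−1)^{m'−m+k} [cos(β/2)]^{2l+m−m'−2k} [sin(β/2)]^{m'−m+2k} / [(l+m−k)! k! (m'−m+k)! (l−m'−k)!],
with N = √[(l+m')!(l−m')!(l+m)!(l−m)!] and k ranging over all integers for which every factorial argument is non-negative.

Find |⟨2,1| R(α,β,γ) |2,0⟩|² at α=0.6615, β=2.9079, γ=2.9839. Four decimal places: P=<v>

D^2_{1,0}(0.6615,2.9079,2.9839) = e^{-i·1·0.6615}·d^2_{1,0}(2.9079)·e^{-i·0·2.9839}. Compute d first:
Half-angle: c=0.116581, s=0.993181. N=√(6·1·2·2)=4.898979
Admissible k: 0..1 (factorial args all ≥0)
  k=0: (−1)^1·4.8990/(2)·0.1166^3·0.9932^1 = -0.003855
  k=1: (−1)^2·4.8990/(2)·0.1166^1·0.9932^3 = +0.279761
d^2_{1,0}(2.9079) = -0.003855 +0.279761 = +0.275907
|D^2_{1,0}|² = |d^2_{1,0}(β)|² = (+0.275907)² = 0.076124 (the z-rotation phases have unit modulus)

P=0.0761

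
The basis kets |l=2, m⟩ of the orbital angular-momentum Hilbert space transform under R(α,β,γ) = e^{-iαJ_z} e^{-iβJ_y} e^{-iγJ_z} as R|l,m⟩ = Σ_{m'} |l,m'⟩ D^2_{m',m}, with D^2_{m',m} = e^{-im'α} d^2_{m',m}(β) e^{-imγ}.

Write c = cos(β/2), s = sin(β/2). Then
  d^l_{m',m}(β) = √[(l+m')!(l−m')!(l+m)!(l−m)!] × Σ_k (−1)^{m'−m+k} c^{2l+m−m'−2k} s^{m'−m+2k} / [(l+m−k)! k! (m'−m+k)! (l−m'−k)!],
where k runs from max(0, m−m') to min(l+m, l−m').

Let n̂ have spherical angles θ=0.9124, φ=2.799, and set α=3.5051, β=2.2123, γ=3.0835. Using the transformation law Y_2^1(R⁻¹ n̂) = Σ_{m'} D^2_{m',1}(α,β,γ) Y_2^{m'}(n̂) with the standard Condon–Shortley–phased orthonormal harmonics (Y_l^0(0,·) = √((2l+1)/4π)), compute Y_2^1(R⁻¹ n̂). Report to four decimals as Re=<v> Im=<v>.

Re=-0.0735 Im=-0.0504

Need the full column D^2_{m',1} for m'=−2..2 at α=3.5051, β=2.2123, γ=3.0835.
cos(β/2)=0.448107, sin(β/2)=0.893980
d^2_{-2,1}: single k=3 term ⇒ +0.640317;  D = -0.452904-0.452641i
d^2_{-1,1}: k∈[2..3] ⇒ +0.481437 -0.638721 = -0.157284;  D = -0.143511-0.064364i
d^2_{0,1}: k∈[1..2] ⇒ +0.197037 -0.784225 = -0.587188;  D = +0.586197+0.034092i
d^2_{1,1}: k∈[0..1] ⇒ +0.040320 -0.481437 = -0.441117;  D = -0.420703+0.132639i
d^2_{2,1}: single k=0 term ⇒ -0.160880;  D = +0.126209-0.099768i
Y_2^{m'}(θ=0.9124,φ=2.799) and Σ D·Y over m':
  (-0.4529-0.4526i)·(+0.1871+0.1529i)  (-0.1435-0.0644i)·(-0.3522-0.1256i)  (+0.5862+0.0341i)·(+0.0388+0.0000i)  (-0.4207+0.1326i)·(+0.3522-0.1256i)  (+0.1262-0.0998i)·(+0.1871-0.1529i)
Y_2^1(R⁻¹ n̂) = -0.073451-0.050372i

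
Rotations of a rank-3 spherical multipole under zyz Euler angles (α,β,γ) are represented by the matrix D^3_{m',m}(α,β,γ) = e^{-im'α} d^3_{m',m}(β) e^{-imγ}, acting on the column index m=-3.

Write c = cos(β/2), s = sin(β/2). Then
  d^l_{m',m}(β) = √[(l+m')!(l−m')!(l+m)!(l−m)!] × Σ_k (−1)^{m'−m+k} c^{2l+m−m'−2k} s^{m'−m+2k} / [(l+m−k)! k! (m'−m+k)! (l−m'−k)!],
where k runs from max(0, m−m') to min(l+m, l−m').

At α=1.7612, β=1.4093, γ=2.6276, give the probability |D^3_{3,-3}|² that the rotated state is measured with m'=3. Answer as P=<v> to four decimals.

Split into d^3_{3,-3}(β=1.4093) × two z-phases.
c=cos(1.4093/2)=0.761838, s=sin(1.4093/2)=0.647767; N=√[720·1·1·720]=720.000000
Admissible k: 0..0 (factorial args all ≥0)
  k=0: (−1)^6·720.0000/(720)·0.7618^0·0.6478^6 = +0.073878
d^3_{3,-3}(1.4093) = +0.073878
|D^3_{3,-3}|² = |d^3_{3,-3}(β)|² = (+0.073878)² = 0.005458 (the z-rotation phases have unit modulus)

P=0.0055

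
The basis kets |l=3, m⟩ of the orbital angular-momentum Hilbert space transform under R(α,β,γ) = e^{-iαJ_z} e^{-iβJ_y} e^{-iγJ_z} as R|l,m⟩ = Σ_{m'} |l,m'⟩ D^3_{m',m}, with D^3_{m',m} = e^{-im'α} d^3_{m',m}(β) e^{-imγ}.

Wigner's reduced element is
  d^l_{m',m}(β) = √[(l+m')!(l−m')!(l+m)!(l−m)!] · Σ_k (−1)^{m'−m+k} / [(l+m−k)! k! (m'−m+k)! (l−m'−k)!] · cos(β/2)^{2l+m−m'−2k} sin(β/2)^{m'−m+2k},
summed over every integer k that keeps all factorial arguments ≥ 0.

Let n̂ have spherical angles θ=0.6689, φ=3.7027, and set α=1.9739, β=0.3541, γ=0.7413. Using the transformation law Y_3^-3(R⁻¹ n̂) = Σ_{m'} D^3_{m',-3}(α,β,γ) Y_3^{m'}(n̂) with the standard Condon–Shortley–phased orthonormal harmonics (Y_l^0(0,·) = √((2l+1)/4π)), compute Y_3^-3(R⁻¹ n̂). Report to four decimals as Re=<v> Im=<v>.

Re=-0.0872 Im=0.1229

Need the full column D^3_{m',-3} for m'=−3..3 at α=1.9739, β=0.3541, γ=0.7413.
cos(β/2)=0.984368, sin(β/2)=0.176126
d^3_{-3,-3}: single k=0 term ⇒ +0.909795;  D = -0.261569+0.871384i
d^3_{-2,-3}: single k=0 term ⇒ -0.398737;  D = -0.396262+0.044361i
d^3_{-1,-3}: single k=0 term ⇒ +0.112804;  D = -0.055519-0.098195i
d^3_{0,-3}: single k=0 term ⇒ -0.023306;  D = +0.014162-0.018509i
d^3_{1,-3}: single k=0 term ⇒ +0.003611;  D = +0.003499+0.000893i
d^3_{2,-3}: single k=0 term ⇒ -0.000409;  D = +0.000062+0.000404i
d^3_{3,-3}: single k=0 term ⇒ +0.000030;  D = -0.000025+0.000016i
Y_3^{m'}(θ=0.6689,φ=3.7027) and Σ D·Y over m':
  (-0.2616+0.8714i)·(+0.0112+0.0989i)  (-0.3963+0.0444i)·(+0.1337-0.2778i)  (-0.0555-0.0982i)·(-0.3525+0.2215i)  (+0.0142-0.0185i)·(+0.0226+0.0000i)  (+0.0035+0.0009i)·(+0.3525+0.2215i)  (+0.0001+0.0004i)·(+0.1337+0.2778i)  (-0.0000+0.0000i)·(-0.0112+0.0989i)
Y_3^-3(R⁻¹ n̂) = -0.087162+0.122945i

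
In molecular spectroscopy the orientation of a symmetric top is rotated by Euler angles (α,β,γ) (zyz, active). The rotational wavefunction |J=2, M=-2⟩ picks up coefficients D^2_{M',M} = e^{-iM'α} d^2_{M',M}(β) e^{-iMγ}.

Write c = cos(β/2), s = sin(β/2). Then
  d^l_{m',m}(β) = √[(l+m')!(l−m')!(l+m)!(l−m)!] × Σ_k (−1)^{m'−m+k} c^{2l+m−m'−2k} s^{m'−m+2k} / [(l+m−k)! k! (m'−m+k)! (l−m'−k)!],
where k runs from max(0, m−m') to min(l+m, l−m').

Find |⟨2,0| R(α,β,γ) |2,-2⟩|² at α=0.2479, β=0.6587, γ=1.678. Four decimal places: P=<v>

First d^2_{0,-2}(β=0.6587), then the phase factors e^{-i(0)α} and e^{-i(-2)γ}:
With c≡cos(β/2)=0.946253 and s≡sin(β/2)=0.323428, N=[2·2·1·24]^{1/2}=9.797959
k: max(0,(-2)−(0))=0 … min(2+(-2),2−(0))=0
  k=0: (−1)^2·9.7980/(4)·0.9463^2·0.3234^2 = +0.229427
d^2_{0,-2}(0.6587) = +0.229427
|D^2_{0,-2}|² = |d^2_{0,-2}(β)|² = (+0.229427)² = 0.052637 (the z-rotation phases have unit modulus)

P=0.0526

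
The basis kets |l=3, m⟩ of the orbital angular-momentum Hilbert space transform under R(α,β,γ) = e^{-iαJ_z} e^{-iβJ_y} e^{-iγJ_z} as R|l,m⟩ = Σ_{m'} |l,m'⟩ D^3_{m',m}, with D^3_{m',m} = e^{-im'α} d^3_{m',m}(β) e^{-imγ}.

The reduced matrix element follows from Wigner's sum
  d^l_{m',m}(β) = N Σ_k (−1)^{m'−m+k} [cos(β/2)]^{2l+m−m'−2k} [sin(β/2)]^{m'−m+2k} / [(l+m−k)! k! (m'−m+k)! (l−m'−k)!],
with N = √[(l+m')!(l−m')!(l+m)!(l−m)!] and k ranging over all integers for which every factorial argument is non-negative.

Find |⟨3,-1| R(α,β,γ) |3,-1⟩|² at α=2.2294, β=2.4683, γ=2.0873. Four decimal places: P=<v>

P=0.1901

D^3_{-1,-1}(2.2294,2.4683,2.0873) = e^{-i·-1·2.2294}·d^3_{-1,-1}(2.4683)·e^{-i·-1·2.0873}. Compute d first:
c=cos(2.4683/2)=0.330324, s=sin(2.4683/2)=0.943868; N=√[2·24·2·24]=48.000000
k: max(0,(-1)−(-1))=0 … min(3+(-1),3−(-1))=2
  k=0: (−1)^0·48.0000/(48)·0.3303^6·0.9439^0 = +0.001299
  k=1: (−1)^1·48.0000/(6)·0.3303^4·0.9439^2 = -0.084854
  k=2: (−1)^2·48.0000/(8)·0.3303^2·0.9439^4 = +0.519607
d^3_{-1,-1}(2.4683) = +0.001299 -0.084854 +0.519607 = +0.436052
|D^3_{-1,-1}|² = |d^3_{-1,-1}(β)|² = (+0.436052)² = 0.190142 (the z-rotation phases have unit modulus)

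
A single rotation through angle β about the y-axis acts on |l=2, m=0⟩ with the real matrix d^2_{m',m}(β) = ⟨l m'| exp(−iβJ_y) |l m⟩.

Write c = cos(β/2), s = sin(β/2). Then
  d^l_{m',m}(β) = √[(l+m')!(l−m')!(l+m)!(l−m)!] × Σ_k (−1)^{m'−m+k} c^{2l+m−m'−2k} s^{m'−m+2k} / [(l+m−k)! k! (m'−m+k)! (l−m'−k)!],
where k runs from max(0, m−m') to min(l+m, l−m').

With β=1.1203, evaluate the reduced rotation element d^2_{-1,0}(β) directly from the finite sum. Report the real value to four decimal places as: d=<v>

d=0.4801

d^2_{-1,0}(β=1.1203) via Wigner's sum:
c=cos(1.1203/2)=0.847175, s=sin(1.1203/2)=0.531313; N=√[1·6·2·2]=4.898979
k: max(0,(0)−(-1))=1 … min(2+(0),2−(-1))=2
  k=1: (−1)^0·4.8990/(2)·0.8472^3·0.5313^1 = +0.791309
  k=2: (−1)^1·4.8990/(2)·0.8472^1·0.5313^3 = -0.311244
d^2_{-1,0}(1.1203) = +0.791309 -0.311244 = +0.480065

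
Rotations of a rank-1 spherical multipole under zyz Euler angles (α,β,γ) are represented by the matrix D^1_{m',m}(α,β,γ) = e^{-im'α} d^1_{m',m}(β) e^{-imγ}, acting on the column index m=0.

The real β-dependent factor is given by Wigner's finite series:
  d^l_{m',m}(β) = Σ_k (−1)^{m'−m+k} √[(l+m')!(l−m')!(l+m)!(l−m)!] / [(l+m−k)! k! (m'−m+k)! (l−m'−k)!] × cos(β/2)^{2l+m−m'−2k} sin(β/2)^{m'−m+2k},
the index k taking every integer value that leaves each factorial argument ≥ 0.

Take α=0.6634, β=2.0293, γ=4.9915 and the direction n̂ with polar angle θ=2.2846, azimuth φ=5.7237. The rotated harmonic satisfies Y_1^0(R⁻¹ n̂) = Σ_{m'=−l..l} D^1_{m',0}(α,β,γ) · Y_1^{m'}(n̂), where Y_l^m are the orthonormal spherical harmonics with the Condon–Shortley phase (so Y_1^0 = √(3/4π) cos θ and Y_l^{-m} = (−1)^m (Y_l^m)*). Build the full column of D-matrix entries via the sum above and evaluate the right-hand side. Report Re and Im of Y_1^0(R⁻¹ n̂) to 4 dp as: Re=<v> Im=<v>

Need the full column D^1_{m',0} for m'=−1..1 at α=0.6634, β=2.0293, γ=4.9915.
cos(β/2)=0.527917, sin(β/2)=0.849296
d^1_{-1,0}: single k=1 term ⇒ +0.634074;  D = +0.499589+0.390462i
d^1_{0,0}: k∈[0..1] ⇒ +0.278697 -0.721303 = -0.442607;  D = -0.442607+0.000000i
d^1_{1,0}: single k=0 term ⇒ -0.634074;  D = -0.499589+0.390462i
Y_1^{m'}(θ=2.2846,φ=5.7237) and Σ D·Y over m':
  (+0.4996+0.3905i)·(+0.2213+0.1386i)  (-0.4426+0.0000i)·(-0.3199+0.0000i)  (-0.4996+0.3905i)·(-0.2213+0.1386i)
Y_1^0(R⁻¹ n̂) = +0.254498+0.000000i

Re=0.2545 Im=0.0000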